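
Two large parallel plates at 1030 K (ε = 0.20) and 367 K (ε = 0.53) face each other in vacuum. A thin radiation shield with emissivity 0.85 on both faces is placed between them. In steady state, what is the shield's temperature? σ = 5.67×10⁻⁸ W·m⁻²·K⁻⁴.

T_s ≈ 760 K

In steady state the net flux on the hot side equals that on the cold side.
σ(T₁⁴−T_s⁴)/D₁ = σ(T_s⁴−T₂⁴)/D₂, with D₁ = 1/ε₁+1/ε_s−1 = 5.176, D₂ = 1/ε_s+1/ε₂−1 = 2.063.
Solve for T_s⁴: T_s⁴ = (D₂·T₁⁴ + D₁·T₂⁴)/(D₁+D₂) = 3.337×10¹¹ K⁴.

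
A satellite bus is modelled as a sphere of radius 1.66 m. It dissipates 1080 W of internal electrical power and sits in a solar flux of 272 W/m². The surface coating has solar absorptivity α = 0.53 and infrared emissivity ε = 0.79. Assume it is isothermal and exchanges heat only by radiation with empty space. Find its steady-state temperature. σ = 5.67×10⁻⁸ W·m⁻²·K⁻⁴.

At steady state, absorbed solar power + internal power = radiated power.
Absorbed: α·S·A_cross = 0.53·272·8.657 = 1248 W (cross-section πr²).
Total input = 1248 + 1080 = 2328 W.
Radiated: εσ·A_surf·T⁴ with A_surf = 4πr² = 34.63 m².
T⁴ = 2328/(0.79·5.67×10⁻⁸·34.63) = 1.501×10⁹ K⁴.

T ≈ 197 K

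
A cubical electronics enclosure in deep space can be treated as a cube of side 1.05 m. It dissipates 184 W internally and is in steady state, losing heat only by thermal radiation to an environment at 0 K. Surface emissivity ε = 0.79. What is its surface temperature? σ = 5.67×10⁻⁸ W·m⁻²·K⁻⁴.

Steady state: internal power = radiated power, P = εσA T⁴.
Radiating area A = 6L² = 6.615 m².
T⁴ = P/(εσA) = 184/(0.79·5.67×10⁻⁸·6.615) = 6.210×10⁸ K⁴.
T = (6.210×10⁸)^(1/4).

T ≈ 158 K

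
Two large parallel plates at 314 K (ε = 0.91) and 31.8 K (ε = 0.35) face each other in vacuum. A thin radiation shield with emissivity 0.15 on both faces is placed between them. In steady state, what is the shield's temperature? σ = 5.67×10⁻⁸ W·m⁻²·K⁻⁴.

In steady state the net flux on the hot side equals that on the cold side.
σ(T₁⁴−T_s⁴)/D₁ = σ(T_s⁴−T₂⁴)/D₂, with D₁ = 1/ε₁+1/ε_s−1 = 6.766, D₂ = 1/ε_s+1/ε₂−1 = 8.524.
Solve for T_s⁴: T_s⁴ = (D₂·T₁⁴ + D₁·T₂⁴)/(D₁+D₂) = 5.420×10⁹ K⁴.

T_s ≈ 271 K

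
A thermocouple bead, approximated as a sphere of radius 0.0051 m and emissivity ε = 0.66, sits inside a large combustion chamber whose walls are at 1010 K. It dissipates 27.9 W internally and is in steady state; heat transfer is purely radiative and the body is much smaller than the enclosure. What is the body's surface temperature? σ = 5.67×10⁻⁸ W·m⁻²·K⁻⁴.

For a small grey body in a large enclosure, net radiated power = εσA(T⁴ − T_w⁴).
Steady state: P = εσA(T⁴ − T_w⁴) with A = 4πr² = 3.269×10⁻⁴ m².
T⁴ = P/(εσA) + T_w⁴ = 27.9/(0.66·5.67×10⁻⁸·3.269×10⁻⁴) + (1010)⁴
    = 2.281×10¹² + 1.041×10¹² = 3.322×10¹² K⁴.

T ≈ 1350 K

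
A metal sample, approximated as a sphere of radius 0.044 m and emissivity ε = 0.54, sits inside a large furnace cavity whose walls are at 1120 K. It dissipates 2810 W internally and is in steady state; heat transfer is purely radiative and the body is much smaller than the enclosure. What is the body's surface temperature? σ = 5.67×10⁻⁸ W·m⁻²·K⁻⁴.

For a small grey body in a large enclosure, net radiated power = εσA(T⁴ − T_w⁴).
Steady state: P = εσA(T⁴ − T_w⁴) with A = 4πr² = 0.02433 m².
T⁴ = P/(εσA) + T_w⁴ = 2810/(0.54·5.67×10⁻⁸·0.02433) + (1120)⁴
    = 3.772×10¹² + 1.574×10¹² = 5.346×10¹² K⁴.

T ≈ 1520 K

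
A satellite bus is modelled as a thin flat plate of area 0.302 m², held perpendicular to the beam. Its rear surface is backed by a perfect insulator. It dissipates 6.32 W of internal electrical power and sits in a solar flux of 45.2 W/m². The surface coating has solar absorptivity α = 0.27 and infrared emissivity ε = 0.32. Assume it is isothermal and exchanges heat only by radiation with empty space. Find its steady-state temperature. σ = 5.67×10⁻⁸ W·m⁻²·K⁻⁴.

T ≈ 207 K

At steady state, absorbed solar power + internal power = radiated power.
Absorbed: α·S·A_cross = 0.27·45.2·0.3020 = 3.686 W (cross-section A).
Total input = 3.686 + 6.32 = 10.01 W.
Radiated: εσ·A_surf·T⁴ with A_surf = A = 0.3020 m².
T⁴ = 10.01/(0.32·5.67×10⁻⁸·0.3020) = 1.826×10⁹ K⁴.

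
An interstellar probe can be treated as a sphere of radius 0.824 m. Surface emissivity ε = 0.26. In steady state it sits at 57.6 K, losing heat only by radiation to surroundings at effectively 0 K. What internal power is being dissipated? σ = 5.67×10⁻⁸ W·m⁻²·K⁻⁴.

P ≈ 1.38 W

Steady state: P = εσA T⁴.
A = 4πr² = 8.532 m²; T⁴ = (57.6)⁴ = 1.101×10⁷ K⁴.
P = 0.26 × 5.67×10⁻⁸ × 8.532 × 1.101×10⁷.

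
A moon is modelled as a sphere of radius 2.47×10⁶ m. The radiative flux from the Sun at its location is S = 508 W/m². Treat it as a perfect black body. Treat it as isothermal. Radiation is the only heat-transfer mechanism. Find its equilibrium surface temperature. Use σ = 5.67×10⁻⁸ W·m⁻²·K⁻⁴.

T ≈ 218 K

At equilibrium, absorbed power = emitted power.
Absorbing cross-section = πr² = 1.917×10¹³ m²; emitting surface = 4πr² = 7.667×10¹³ m² (ratio 4).
S·A_cross = εσ·A_surf·T⁴  ⇒  T⁴ = S/(4σ).
T⁴ = 1.00·508/(4·5.67×10⁻⁸) = 2.240×10⁹ K⁴.
T = (2.240×10⁹)^(1/4).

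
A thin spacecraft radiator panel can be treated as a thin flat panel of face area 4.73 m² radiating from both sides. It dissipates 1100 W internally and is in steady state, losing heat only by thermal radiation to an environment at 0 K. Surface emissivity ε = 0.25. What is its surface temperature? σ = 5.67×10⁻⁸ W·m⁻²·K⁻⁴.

Steady state: internal power = radiated power, P = εσA T⁴.
Radiating area A = 2·4.73 = 9.460 m².
T⁴ = P/(εσA) = 1100/(0.25·5.67×10⁻⁸·9.460) = 8.203×10⁹ K⁴.
T = (8.203×10⁹)^(1/4).

T ≈ 301 K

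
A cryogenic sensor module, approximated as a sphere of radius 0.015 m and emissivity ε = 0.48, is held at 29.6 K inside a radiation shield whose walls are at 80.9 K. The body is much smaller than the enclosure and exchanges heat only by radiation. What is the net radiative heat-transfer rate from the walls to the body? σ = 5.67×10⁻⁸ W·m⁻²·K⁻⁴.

P_net ≈ 0.00324 W

For a small grey body in a large enclosure: P_net = εσA(T_body⁴ − T_wall⁴).
A = 4πr² = 0.002827 m²; T_body⁴ − T_wall⁴ = 7.677×10⁵ − 4.283×10⁷ = -4.207×10⁷ K⁴.
|P_net| = 0.48·5.67×10⁻⁸·0.002827·4.207×10⁷.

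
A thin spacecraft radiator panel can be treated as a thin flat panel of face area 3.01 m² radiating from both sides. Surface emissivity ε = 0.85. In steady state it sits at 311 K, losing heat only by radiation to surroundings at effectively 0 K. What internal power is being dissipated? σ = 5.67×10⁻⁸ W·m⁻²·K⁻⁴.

P ≈ 2710 W

Steady state: P = εσA T⁴.
A = 2·3.01 = 6.020 m²; T⁴ = (311)⁴ = 9.355×10⁹ K⁴.
P = 0.85 × 5.67×10⁻⁸ × 6.020 × 9.355×10⁹.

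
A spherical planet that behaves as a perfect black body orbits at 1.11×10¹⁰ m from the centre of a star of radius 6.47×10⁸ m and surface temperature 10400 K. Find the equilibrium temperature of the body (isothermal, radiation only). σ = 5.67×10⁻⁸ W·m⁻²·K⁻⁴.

The star's surface emits σT_*⁴; at distance d the flux is S = σT_*⁴(R_*/d)².
S = 5.67×10⁻⁸·(10400)⁴·(6.47×10⁸/1.11×10¹⁰)² = 2.254×10⁶ W/m².
For an isothermal sphere T⁴ = (1−a)S/(4σ) = 9.937×10¹² K⁴.

T ≈ 1780 K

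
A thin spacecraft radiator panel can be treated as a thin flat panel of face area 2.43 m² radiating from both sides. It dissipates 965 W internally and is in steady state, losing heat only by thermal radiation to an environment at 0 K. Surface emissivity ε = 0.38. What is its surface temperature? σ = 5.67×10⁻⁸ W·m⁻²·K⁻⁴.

T ≈ 310 K

Steady state: internal power = radiated power, P = εσA T⁴.
Radiating area A = 2·2.43 = 4.860 m².
T⁴ = P/(εσA) = 965/(0.38·5.67×10⁻⁸·4.860) = 9.216×10⁹ K⁴.
T = (9.216×10⁹)^(1/4).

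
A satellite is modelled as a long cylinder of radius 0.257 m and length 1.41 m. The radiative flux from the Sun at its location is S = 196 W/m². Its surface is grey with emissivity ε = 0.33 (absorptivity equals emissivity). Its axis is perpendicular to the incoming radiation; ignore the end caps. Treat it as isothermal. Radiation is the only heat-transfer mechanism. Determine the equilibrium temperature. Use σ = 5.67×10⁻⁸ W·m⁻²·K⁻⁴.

T ≈ 182 K

At equilibrium, absorbed power = emitted power.
Absorbing cross-section = 2rL = 0.7247 m²; emitting surface = 2πrL = 2.277 m² (ratio π).
εS·A_cross = εσ·A_surf·T⁴  ⇒  T⁴ = S/(πσ)   (ε cancels).
T⁴ = 196/(π·5.67×10⁻⁸) = 1.100×10⁹ K⁴.
T = (1.100×10⁹)^(1/4).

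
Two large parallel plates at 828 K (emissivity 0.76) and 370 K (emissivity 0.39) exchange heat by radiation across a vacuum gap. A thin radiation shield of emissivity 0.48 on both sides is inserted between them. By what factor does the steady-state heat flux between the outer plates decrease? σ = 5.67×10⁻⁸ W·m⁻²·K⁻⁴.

factor ≈ 2.10

Without shield: q₀ = σΔ(T⁴)/(1/ε₁+1/ε₂−1) with denominator 2.880.
With shield the two gaps are in series; the resistances add: (1/ε₁+1/ε_s−1)+(1/ε_s+1/ε₂−1) = 2.399+3.647 = 6.047.
Heat-flux ratio q₀/q = 6.047/2.880.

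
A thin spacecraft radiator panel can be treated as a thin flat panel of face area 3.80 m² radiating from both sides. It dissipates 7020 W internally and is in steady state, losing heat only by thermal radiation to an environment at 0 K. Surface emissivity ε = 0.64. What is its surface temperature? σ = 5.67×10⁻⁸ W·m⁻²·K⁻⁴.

T ≈ 399 K

Steady state: internal power = radiated power, P = εσA T⁴.
Radiating area A = 2·3.80 = 7.600 m².
T⁴ = P/(εσA) = 7020/(0.64·5.67×10⁻⁸·7.600) = 2.545×10¹⁰ K⁴.
T = (2.545×10¹⁰)^(1/4).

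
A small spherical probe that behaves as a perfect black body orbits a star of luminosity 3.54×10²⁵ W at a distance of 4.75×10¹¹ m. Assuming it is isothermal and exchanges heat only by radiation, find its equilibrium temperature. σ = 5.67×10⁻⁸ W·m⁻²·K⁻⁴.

First find the stellar flux at distance d: S = L/(4πd²) = 3.54×10²⁵/(4π·(4.75×10¹¹)²) = 12.49 W/m².
For an isothermal sphere, absorbed (1−a)S·πr² = emitted σ·4πr²·T⁴, so T⁴ = (1−a)S/(4σ).
T⁴ = 1.00·12.49/(4·5.67×10⁻⁸) = 5.505×10⁷ K⁴.

T ≈ 86.1 K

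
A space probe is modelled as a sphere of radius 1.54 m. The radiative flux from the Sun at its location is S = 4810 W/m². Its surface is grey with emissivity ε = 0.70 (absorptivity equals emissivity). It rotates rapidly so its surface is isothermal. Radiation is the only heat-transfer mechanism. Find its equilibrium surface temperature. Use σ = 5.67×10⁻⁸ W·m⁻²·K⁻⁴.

T ≈ 382 K

At equilibrium, absorbed power = emitted power.
Absorbing cross-section = πr² = 7.451 m²; emitting surface = 4πr² = 29.80 m² (ratio 4).
εS·A_cross = εσ·A_surf·T⁴  ⇒  T⁴ = S/(4σ)   (ε cancels).
T⁴ = 4810/(4·5.67×10⁻⁸) = 2.121×10¹⁰ K⁴.
T = (2.121×10¹⁰)^(1/4).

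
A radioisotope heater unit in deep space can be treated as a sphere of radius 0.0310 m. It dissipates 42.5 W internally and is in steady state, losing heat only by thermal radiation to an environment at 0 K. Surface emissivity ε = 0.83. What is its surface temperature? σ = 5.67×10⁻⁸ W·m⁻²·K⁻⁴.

T ≈ 523 K

Steady state: internal power = radiated power, P = εσA T⁴.
Radiating area A = 4πr² = 0.01208 m².
T⁴ = P/(εσA) = 42.5/(0.83·5.67×10⁻⁸·0.01208) = 7.478×10¹⁰ K⁴.
T = (7.478×10¹⁰)^(1/4).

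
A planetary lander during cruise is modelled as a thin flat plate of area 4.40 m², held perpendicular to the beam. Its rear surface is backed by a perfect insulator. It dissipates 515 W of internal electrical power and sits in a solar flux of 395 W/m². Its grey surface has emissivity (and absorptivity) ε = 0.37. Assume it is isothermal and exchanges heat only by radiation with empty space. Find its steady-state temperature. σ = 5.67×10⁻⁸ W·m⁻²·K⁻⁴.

T ≈ 335 K

At steady state, absorbed solar power + internal power = radiated power.
Absorbed: α·S·A_cross = 0.37·395·4.400 = 643.1 W (cross-section A).
Total input = 643.1 + 515 = 1158 W.
Radiated: εσ·A_surf·T⁴ with A_surf = A = 4.400 m².
T⁴ = 1158/(0.37·5.67×10⁻⁸·4.400) = 1.255×10¹⁰ K⁴.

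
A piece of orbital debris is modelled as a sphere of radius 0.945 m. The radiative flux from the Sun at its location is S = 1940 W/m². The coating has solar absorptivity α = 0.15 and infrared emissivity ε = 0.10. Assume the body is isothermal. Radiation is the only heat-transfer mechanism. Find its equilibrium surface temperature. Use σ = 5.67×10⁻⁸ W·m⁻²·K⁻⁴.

At equilibrium, absorbed power = emitted power.
Absorbing cross-section = πr² = 2.806 m²; emitting surface = 4πr² = 11.22 m² (ratio 4).
αS·A_cross = εσ·A_surf·T⁴  ⇒  T⁴ = αS/(ε·4σ).
T⁴ = 0.150·1940/(0.10·4·5.67×10⁻⁸) = 1.283×10¹⁰ K⁴.
T = (1.283×10¹⁰)^(1/4).

T ≈ 337 K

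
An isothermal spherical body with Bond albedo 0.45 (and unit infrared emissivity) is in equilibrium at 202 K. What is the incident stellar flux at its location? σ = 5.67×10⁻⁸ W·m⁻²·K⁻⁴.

(1−a)S·πr² = σ·4πr²·T⁴ ⇒ S = 4σT⁴/(1−a).
S = 4·5.67×10⁻⁸·1.665×10⁹/0.550.

S ≈ 687 W/m²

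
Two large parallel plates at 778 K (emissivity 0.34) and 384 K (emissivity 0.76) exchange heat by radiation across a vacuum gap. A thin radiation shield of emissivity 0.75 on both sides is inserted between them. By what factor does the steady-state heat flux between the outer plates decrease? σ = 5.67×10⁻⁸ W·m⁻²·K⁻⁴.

factor ≈ 1.51

Without shield: q₀ = σΔ(T⁴)/(1/ε₁+1/ε₂−1) with denominator 3.257.
With shield the two gaps are in series; the resistances add: (1/ε₁+1/ε_s−1)+(1/ε_s+1/ε₂−1) = 3.275+1.649 = 4.924.
Heat-flux ratio q₀/q = 4.924/3.257.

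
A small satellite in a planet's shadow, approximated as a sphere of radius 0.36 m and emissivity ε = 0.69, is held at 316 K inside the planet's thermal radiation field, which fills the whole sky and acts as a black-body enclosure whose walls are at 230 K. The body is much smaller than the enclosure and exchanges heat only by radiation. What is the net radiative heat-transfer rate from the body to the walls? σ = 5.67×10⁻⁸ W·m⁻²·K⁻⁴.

P_net ≈ 457 W

For a small grey body in a large enclosure: P_net = εσA(T_body⁴ − T_wall⁴).
A = 4πr² = 1.629 m²; T_body⁴ − T_wall⁴ = 9.971×10⁹ − 2.798×10⁹ = 7.173×10⁹ K⁴.
|P_net| = 0.69·5.67×10⁻⁸·1.629·7.173×10⁹.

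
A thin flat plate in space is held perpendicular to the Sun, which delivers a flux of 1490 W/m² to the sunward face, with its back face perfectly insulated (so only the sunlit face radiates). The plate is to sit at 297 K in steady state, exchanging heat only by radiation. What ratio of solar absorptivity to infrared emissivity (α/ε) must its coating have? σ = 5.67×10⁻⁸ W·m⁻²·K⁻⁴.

α/ε ≈ 0.296

Balance: αS·A = εσ·1A·T⁴ ⇒ α/ε = σT⁴/S.
α/ε = 5.67×10⁻⁸·(297)⁴/1490 = 5.67×10⁻⁸·7.781×10⁹/1490.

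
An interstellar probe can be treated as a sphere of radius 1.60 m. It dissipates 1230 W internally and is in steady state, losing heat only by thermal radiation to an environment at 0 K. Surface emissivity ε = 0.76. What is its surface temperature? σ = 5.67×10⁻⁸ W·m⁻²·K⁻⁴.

Steady state: internal power = radiated power, P = εσA T⁴.
Radiating area A = 4πr² = 32.17 m².
T⁴ = P/(εσA) = 1230/(0.76·5.67×10⁻⁸·32.17) = 8.873×10⁸ K⁴.
T = (8.873×10⁸)^(1/4).

T ≈ 173 K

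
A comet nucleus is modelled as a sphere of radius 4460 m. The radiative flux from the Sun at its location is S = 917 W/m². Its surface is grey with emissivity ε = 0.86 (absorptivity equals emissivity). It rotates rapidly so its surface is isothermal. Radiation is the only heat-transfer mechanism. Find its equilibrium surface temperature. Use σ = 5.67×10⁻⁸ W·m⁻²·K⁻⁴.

At equilibrium, absorbed power = emitted power.
Absorbing cross-section = πr² = 6.249×10⁷ m²; emitting surface = 4πr² = 2.500×10⁸ m² (ratio 4).
εS·A_cross = εσ·A_surf·T⁴  ⇒  T⁴ = S/(4σ)   (ε cancels).
T⁴ = 917/(4·5.67×10⁻⁸) = 4.043×10⁹ K⁴.
T = (4.043×10⁹)^(1/4).

T ≈ 252 K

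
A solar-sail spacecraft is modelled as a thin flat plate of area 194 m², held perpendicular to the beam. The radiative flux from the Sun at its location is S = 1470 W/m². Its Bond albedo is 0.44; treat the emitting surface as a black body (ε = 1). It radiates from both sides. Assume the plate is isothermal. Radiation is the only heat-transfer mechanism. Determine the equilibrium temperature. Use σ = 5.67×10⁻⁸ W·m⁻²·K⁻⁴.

T ≈ 292 K

At equilibrium, absorbed power = emitted power.
Absorbing cross-section = A = 194.0 m²; emitting surface = 2A = 388.0 m² (ratio 2).
(1−a)S·A_cross = εσ·A_surf·T⁴  ⇒  T⁴ = (1−a)S/(2σ).
T⁴ = 0.560·1470/(2·5.67×10⁻⁸) = 7.259×10⁹ K⁴.
T = (7.259×10⁹)^(1/4).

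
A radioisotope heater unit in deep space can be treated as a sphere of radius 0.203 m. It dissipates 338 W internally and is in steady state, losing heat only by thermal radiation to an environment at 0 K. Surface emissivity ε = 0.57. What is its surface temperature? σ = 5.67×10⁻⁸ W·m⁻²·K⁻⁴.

T ≈ 377 K

Steady state: internal power = radiated power, P = εσA T⁴.
Radiating area A = 4πr² = 0.5178 m².
T⁴ = P/(εσA) = 338/(0.57·5.67×10⁻⁸·0.5178) = 2.020×10¹⁰ K⁴.
T = (2.020×10¹⁰)^(1/4).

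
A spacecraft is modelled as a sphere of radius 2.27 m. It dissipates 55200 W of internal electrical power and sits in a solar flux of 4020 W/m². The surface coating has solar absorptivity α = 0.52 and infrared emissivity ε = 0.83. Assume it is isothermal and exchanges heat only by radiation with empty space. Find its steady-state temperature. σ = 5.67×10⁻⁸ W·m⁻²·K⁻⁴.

T ≈ 413 K

At steady state, absorbed solar power + internal power = radiated power.
Absorbed: α·S·A_cross = 0.52·4020·16.19 = 33840 W (cross-section πr²).
Total input = 33840 + 55200 = 89040 W.
Radiated: εσ·A_surf·T⁴ with A_surf = 4πr² = 64.75 m².
T⁴ = 89040/(0.83·5.67×10⁻⁸·64.75) = 2.922×10¹⁰ K⁴.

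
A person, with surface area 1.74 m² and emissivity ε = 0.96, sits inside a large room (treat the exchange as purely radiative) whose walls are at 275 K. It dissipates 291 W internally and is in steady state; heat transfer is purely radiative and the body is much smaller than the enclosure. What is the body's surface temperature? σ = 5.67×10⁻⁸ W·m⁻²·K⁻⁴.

For a small grey body in a large enclosure, net radiated power = εσA(T⁴ − T_w⁴).
Steady state: P = εσA(T⁴ − T_w⁴) with A = 1.74 m².
T⁴ = P/(εσA) + T_w⁴ = 291/(0.96·5.67×10⁻⁸·1.740) + (275)⁴
    = 3.072×10⁹ + 5.719×10⁹ = 8.792×10⁹ K⁴.

T ≈ 306 K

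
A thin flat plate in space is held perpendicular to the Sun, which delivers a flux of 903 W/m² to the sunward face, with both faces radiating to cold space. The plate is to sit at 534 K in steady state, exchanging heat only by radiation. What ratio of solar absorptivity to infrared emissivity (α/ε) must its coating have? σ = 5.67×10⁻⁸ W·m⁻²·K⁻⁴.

Balance: αS·A = εσ·2A·T⁴ ⇒ α/ε = 2σT⁴/S.
α/ε = 2·5.67×10⁻⁸·(534)⁴/903 = 2·5.67×10⁻⁸·8.131×10¹⁰/903.

α/ε ≈ 10.2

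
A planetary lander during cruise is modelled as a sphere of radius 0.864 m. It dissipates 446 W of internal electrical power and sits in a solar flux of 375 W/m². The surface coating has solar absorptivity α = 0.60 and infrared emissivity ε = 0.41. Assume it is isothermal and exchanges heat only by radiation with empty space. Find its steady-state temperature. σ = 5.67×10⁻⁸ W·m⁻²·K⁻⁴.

T ≈ 258 K

At steady state, absorbed solar power + internal power = radiated power.
Absorbed: α·S·A_cross = 0.60·375·2.345 = 527.7 W (cross-section πr²).
Total input = 527.7 + 446 = 973.7 W.
Radiated: εσ·A_surf·T⁴ with A_surf = 4πr² = 9.381 m².
T⁴ = 973.7/(0.41·5.67×10⁻⁸·9.381) = 4.465×10⁹ K⁴.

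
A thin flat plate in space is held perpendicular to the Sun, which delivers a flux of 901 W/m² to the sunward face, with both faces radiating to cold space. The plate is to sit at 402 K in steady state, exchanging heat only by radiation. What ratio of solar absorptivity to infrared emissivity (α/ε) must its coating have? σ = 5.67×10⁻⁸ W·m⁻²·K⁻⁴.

α/ε ≈ 3.29

Balance: αS·A = εσ·2A·T⁴ ⇒ α/ε = 2σT⁴/S.
α/ε = 2·5.67×10⁻⁸·(402)⁴/901 = 2·5.67×10⁻⁸·2.612×10¹⁰/901.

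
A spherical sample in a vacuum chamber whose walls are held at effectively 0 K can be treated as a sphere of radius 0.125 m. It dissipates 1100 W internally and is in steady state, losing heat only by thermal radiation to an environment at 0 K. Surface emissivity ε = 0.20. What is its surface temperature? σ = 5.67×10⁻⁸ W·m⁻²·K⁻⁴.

Steady state: internal power = radiated power, P = εσA T⁴.
Radiating area A = 4πr² = 0.1963 m².
T⁴ = P/(εσA) = 1100/(0.20·5.67×10⁻⁸·0.1963) = 4.940×10¹¹ K⁴.
T = (4.940×10¹¹)^(1/4).

T ≈ 838 K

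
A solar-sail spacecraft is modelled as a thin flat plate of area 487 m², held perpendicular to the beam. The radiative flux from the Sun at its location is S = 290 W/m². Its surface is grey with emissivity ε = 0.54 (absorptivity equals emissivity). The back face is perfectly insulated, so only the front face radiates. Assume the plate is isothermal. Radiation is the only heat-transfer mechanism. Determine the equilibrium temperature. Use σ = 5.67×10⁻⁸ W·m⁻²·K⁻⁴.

At equilibrium, absorbed power = emitted power.
Absorbing cross-section = A = 487.0 m²; emitting surface = A = 487.0 m² (ratio 1).
εS·A_cross = εσ·A_surf·T⁴  ⇒  T⁴ = S/(1σ)   (ε cancels).
T⁴ = 290/(1·5.67×10⁻⁸) = 5.115×10⁹ K⁴.
T = (5.115×10⁹)^(1/4).

T ≈ 267 K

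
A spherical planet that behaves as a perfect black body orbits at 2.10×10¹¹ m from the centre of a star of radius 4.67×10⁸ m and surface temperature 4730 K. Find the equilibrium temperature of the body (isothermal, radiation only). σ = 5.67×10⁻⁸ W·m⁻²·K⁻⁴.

T ≈ 158 K

The star's surface emits σT_*⁴; at distance d the flux is S = σT_*⁴(R_*/d)².
S = 5.67×10⁻⁸·(4730)⁴·(4.67×10⁸/2.10×10¹¹)² = 140.4 W/m².
For an isothermal sphere T⁴ = (1−a)S/(4σ) = 6.188×10⁸ K⁴.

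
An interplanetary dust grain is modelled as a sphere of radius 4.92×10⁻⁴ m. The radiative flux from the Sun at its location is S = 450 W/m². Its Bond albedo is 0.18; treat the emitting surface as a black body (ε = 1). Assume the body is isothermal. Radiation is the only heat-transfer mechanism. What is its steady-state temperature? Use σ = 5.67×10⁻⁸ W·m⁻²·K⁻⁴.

At equilibrium, absorbed power = emitted power.
Absorbing cross-section = πr² = 7.605×10⁻⁷ m²; emitting surface = 4πr² = 3.042×10⁻⁶ m² (ratio 4).
(1−a)S·A_cross = εσ·A_surf·T⁴  ⇒  T⁴ = (1−a)S/(4σ).
T⁴ = 0.820·450/(4·5.67×10⁻⁸) = 1.627×10⁹ K⁴.
T = (1.627×10⁹)^(1/4).

T ≈ 201 K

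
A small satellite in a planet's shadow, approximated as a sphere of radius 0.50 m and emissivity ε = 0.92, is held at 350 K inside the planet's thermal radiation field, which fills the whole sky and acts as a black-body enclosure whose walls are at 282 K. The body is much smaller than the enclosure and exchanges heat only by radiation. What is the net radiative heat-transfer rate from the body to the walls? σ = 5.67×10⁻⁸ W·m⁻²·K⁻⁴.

For a small grey body in a large enclosure: P_net = εσA(T_body⁴ − T_wall⁴).
A = 4πr² = 3.142 m²; T_body⁴ − T_wall⁴ = 1.501×10¹⁰ − 6.324×10⁹ = 8.682×10⁹ K⁴.
|P_net| = 0.92·5.67×10⁻⁸·3.142·8.682×10⁹.

P_net ≈ 1420 W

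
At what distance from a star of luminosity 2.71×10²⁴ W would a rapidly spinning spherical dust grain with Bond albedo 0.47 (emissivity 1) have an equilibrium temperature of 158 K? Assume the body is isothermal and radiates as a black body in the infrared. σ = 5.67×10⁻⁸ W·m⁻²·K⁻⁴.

For an isothermal black-emitting sphere, (1−a)S·πr² = σ·4πr²·T⁴ ⇒ S = 4σT⁴/(1−a).
S = 4·5.67×10⁻⁸·(158)⁴/0.530 = 266.7 W/m².
Flux falls as S = L/(4πd²), so d = √(L/(4πS)) = √(2.71×10²⁴/(4π·266.7)).

d ≈ 2.84×10¹⁰ m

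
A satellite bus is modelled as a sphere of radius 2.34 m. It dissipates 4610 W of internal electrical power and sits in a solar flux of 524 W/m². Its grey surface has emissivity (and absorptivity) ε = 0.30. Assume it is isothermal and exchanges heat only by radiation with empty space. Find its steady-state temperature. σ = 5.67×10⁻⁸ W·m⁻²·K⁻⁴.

T ≈ 281 K

At steady state, absorbed solar power + internal power = radiated power.
Absorbed: α·S·A_cross = 0.30·524·17.20 = 2704 W (cross-section πr²).
Total input = 2704 + 4610 = 7314 W.
Radiated: εσ·A_surf·T⁴ with A_surf = 4πr² = 68.81 m².
T⁴ = 7314/(0.30·5.67×10⁻⁸·68.81) = 6.249×10⁹ K⁴.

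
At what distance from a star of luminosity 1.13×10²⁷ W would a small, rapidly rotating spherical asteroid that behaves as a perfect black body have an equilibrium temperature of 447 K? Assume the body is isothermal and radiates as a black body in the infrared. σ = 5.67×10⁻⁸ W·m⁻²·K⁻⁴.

For an isothermal black-emitting sphere, (1−a)S·πr² = σ·4πr²·T⁴ ⇒ S = 4σT⁴/(1−a).
S = 4·5.67×10⁻⁸·(447)⁴/1.00 = 9055 W/m².
Flux falls as S = L/(4πd²), so d = √(L/(4πS)) = √(1.13×10²⁷/(4π·9055)).

d ≈ 9.97×10¹⁰ m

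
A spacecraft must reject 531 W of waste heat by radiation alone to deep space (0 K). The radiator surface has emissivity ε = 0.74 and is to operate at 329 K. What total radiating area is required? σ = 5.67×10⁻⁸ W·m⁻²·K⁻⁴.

P = εσA T⁴ ⇒ A = P/(εσT⁴).
T⁴ = 1.172×10¹⁰ K⁴.
A = 531/(0.74 × 5.67×10⁻⁸ × 1.172×10¹⁰).

A ≈ 1.08 m²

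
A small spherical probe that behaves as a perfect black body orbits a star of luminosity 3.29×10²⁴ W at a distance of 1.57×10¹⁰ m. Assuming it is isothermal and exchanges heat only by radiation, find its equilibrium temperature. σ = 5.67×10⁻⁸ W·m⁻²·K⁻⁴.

T ≈ 262 K

First find the stellar flux at distance d: S = L/(4πd²) = 3.29×10²⁴/(4π·(1.57×10¹⁰)²) = 1062 W/m².
For an isothermal sphere, absorbed (1−a)S·πr² = emitted σ·4πr²·T⁴, so T⁴ = (1−a)S/(4σ).
T⁴ = 1.00·1062/(4·5.67×10⁻⁸) = 4.683×10⁹ K⁴.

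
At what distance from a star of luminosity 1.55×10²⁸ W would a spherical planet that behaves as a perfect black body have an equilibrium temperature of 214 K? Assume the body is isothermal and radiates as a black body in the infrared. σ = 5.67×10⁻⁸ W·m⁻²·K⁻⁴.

d ≈ 1.61×10¹² m

For an isothermal black-emitting sphere, (1−a)S·πr² = σ·4πr²·T⁴ ⇒ S = 4σT⁴/(1−a).
S = 4·5.67×10⁻⁸·(214)⁴/1.00 = 475.7 W/m².
Flux falls as S = L/(4πd²), so d = √(L/(4πS)) = √(1.55×10²⁸/(4π·475.7)).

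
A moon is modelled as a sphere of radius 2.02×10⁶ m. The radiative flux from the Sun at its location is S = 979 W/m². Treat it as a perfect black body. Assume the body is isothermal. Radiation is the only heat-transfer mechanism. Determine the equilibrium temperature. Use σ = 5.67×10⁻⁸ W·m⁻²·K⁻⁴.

At equilibrium, absorbed power = emitted power.
Absorbing cross-section = πr² = 1.282×10¹³ m²; emitting surface = 4πr² = 5.128×10¹³ m² (ratio 4).
S·A_cross = εσ·A_surf·T⁴  ⇒  T⁴ = S/(4σ).
T⁴ = 1.00·979/(4·5.67×10⁻⁸) = 4.317×10⁹ K⁴.
T = (4.317×10⁹)^(1/4).

T ≈ 256 K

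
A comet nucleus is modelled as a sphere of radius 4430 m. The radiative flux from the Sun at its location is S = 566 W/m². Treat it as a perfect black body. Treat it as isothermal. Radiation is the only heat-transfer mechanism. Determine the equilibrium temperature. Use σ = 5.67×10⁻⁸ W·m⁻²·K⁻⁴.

At equilibrium, absorbed power = emitted power.
Absorbing cross-section = πr² = 6.165×10⁷ m²; emitting surface = 4πr² = 2.466×10⁸ m² (ratio 4).
S·A_cross = εσ·A_surf·T⁴  ⇒  T⁴ = S/(4σ).
T⁴ = 1.00·566/(4·5.67×10⁻⁸) = 2.496×10⁹ K⁴.
T = (2.496×10⁹)^(1/4).

T ≈ 224 K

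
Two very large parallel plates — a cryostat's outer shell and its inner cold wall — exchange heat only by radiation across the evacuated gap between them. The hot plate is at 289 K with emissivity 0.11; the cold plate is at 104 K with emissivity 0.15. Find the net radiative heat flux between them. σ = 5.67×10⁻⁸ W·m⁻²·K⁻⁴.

For two infinite grey parallel plates, q = σ(T₁⁴ − T₂⁴)/(1/ε₁ + 1/ε₂ − 1).
T₁⁴ − T₂⁴ = 6.976×10⁹ − 1.170×10⁸ = 6.859×10⁹ K⁴.
1/ε₁ + 1/ε₂ − 1 = 9.091 + 6.667 − 1 = 14.76.
q = 5.67×10⁻⁸ × 6.859×10⁹ / 14.76.

q ≈ 26.4 W/m²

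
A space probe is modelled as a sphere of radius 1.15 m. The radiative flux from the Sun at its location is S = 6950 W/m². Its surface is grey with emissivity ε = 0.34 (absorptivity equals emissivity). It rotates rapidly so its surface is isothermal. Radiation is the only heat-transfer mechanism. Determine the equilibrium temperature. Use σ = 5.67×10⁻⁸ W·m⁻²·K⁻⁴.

T ≈ 418 K

At equilibrium, absorbed power = emitted power.
Absorbing cross-section = πr² = 4.155 m²; emitting surface = 4πr² = 16.62 m² (ratio 4).
εS·A_cross = εσ·A_surf·T⁴  ⇒  T⁴ = S/(4σ)   (ε cancels).
T⁴ = 6950/(4·5.67×10⁻⁸) = 3.064×10¹⁰ K⁴.
T = (3.064×10¹⁰)^(1/4).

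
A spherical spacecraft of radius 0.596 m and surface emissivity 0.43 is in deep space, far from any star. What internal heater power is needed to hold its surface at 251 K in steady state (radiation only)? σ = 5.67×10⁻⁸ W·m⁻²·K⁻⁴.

P ≈ 432 W

P = εσ·4πr²·T⁴.
4πr² = 4.464 m²; T⁴ = 3.969×10⁹ K⁴.
P = 0.43·5.67×10⁻⁸·4.464·3.969×10⁹.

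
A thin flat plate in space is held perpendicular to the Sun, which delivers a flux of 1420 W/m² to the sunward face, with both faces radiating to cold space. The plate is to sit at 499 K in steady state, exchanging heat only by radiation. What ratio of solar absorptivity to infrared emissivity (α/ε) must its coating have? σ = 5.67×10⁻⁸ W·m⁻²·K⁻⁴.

α/ε ≈ 4.95

Balance: αS·A = εσ·2A·T⁴ ⇒ α/ε = 2σT⁴/S.
α/ε = 2·5.67×10⁻⁸·(499)⁴/1420 = 2·5.67×10⁻⁸·6.200×10¹⁰/1420.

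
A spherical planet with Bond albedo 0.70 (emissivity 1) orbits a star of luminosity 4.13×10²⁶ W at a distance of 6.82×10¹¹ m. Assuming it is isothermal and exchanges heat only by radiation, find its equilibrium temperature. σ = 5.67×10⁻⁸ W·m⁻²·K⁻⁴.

First find the stellar flux at distance d: S = L/(4πd²) = 4.13×10²⁶/(4π·(6.82×10¹¹)²) = 70.66 W/m².
For an isothermal sphere, absorbed (1−a)S·πr² = emitted σ·4πr²·T⁴, so T⁴ = (1−a)S/(4σ).
T⁴ = 0.300·70.66/(4·5.67×10⁻⁸) = 9.347×10⁷ K⁴.

T ≈ 98.3 K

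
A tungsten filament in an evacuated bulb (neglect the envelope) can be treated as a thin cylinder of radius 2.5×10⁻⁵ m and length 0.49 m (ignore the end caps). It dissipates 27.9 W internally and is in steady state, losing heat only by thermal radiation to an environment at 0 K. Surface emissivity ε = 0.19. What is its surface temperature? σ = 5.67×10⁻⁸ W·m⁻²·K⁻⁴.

Steady state: internal power = radiated power, P = εσA T⁴.
Radiating area A = 2πrL = 7.697×10⁻⁵ m².
T⁴ = P/(εσA) = 27.9/(0.19·5.67×10⁻⁸·7.697×10⁻⁵) = 3.365×10¹³ K⁴.
T = (3.365×10¹³)^(1/4).

T ≈ 2410 K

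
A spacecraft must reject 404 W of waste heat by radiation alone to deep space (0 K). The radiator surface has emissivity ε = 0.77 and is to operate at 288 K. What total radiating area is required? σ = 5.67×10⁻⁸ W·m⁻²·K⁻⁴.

P = εσA T⁴ ⇒ A = P/(εσT⁴).
T⁴ = 6.880×10⁹ K⁴.
A = 404/(0.77 × 5.67×10⁻⁸ × 6.880×10⁹).

A ≈ 1.35 m²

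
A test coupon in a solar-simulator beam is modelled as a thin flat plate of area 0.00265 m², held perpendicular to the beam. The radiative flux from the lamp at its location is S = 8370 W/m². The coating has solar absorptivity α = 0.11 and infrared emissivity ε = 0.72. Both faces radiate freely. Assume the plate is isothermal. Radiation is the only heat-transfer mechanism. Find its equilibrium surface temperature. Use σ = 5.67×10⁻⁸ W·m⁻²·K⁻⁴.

At equilibrium, absorbed power = emitted power.
Absorbing cross-section = A = 0.002650 m²; emitting surface = 2A = 0.005300 m² (ratio 2).
αS·A_cross = εσ·A_surf·T⁴  ⇒  T⁴ = αS/(ε·2σ).
T⁴ = 0.110·8370/(0.72·2·5.67×10⁻⁸) = 1.128×10¹⁰ K⁴.
T = (1.128×10¹⁰)^(1/4).

T ≈ 326 K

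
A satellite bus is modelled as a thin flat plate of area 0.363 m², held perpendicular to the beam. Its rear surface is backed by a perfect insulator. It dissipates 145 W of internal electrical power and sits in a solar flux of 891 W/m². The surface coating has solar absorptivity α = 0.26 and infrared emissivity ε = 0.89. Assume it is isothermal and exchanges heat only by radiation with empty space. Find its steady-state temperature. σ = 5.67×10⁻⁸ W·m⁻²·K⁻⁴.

At steady state, absorbed solar power + internal power = radiated power.
Absorbed: α·S·A_cross = 0.26·891·0.3630 = 84.09 W (cross-section A).
Total input = 84.09 + 145 = 229.1 W.
Radiated: εσ·A_surf·T⁴ with A_surf = A = 0.3630 m².
T⁴ = 229.1/(0.89·5.67×10⁻⁸·0.3630) = 1.251×10¹⁰ K⁴.

T ≈ 334 K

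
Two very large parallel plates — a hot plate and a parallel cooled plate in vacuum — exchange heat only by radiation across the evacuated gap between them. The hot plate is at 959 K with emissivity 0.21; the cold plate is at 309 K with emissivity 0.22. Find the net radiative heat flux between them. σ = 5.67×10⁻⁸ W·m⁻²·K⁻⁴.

q ≈ 5710 W/m²

For two infinite grey parallel plates, q = σ(T₁⁴ − T₂⁴)/(1/ε₁ + 1/ε₂ − 1).
T₁⁴ − T₂⁴ = 8.458×10¹¹ − 9.117×10⁹ = 8.367×10¹¹ K⁴.
1/ε₁ + 1/ε₂ − 1 = 4.762 + 4.545 − 1 = 8.307.
q = 5.67×10⁻⁸ × 8.367×10¹¹ / 8.307.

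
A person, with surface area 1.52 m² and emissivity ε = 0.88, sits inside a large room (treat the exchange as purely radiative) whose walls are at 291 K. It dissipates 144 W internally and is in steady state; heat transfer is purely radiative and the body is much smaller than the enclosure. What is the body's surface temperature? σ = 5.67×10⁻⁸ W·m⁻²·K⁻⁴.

For a small grey body in a large enclosure, net radiated power = εσA(T⁴ − T_w⁴).
Steady state: P = εσA(T⁴ − T_w⁴) with A = 1.52 m².
T⁴ = P/(εσA) + T_w⁴ = 144/(0.88·5.67×10⁻⁸·1.520) + (291)⁴
    = 1.899×10⁹ + 7.171×10⁹ = 9.070×10⁹ K⁴.

T ≈ 309 K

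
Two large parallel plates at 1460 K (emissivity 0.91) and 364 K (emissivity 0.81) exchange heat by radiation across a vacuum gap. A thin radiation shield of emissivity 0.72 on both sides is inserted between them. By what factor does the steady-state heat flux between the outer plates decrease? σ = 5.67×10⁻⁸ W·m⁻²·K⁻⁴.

factor ≈ 2.33

Without shield: q₀ = σΔ(T⁴)/(1/ε₁+1/ε₂−1) with denominator 1.333.
With shield the two gaps are in series; the resistances add: (1/ε₁+1/ε_s−1)+(1/ε_s+1/ε₂−1) = 1.488+1.623 = 3.111.
Heat-flux ratio q₀/q = 3.111/1.333.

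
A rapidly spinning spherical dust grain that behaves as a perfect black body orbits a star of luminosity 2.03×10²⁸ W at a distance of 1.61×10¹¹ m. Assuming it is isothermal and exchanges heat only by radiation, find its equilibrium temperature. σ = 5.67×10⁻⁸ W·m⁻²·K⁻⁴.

T ≈ 724 K

First find the stellar flux at distance d: S = L/(4πd²) = 2.03×10²⁸/(4π·(1.61×10¹¹)²) = 62320 W/m².
For an isothermal sphere, absorbed (1−a)S·πr² = emitted σ·4πr²·T⁴, so T⁴ = (1−a)S/(4σ).
T⁴ = 1.00·62320/(4·5.67×10⁻⁸) = 2.748×10¹¹ K⁴.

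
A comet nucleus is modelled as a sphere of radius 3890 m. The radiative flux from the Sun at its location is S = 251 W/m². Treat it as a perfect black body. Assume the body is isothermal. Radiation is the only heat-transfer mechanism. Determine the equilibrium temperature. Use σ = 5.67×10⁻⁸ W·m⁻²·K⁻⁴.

T ≈ 182 K

At equilibrium, absorbed power = emitted power.
Absorbing cross-section = πr² = 4.754×10⁷ m²; emitting surface = 4πr² = 1.902×10⁸ m² (ratio 4).
S·A_cross = εσ·A_surf·T⁴  ⇒  T⁴ = S/(4σ).
T⁴ = 1.00·251/(4·5.67×10⁻⁸) = 1.107×10⁹ K⁴.
T = (1.107×10⁹)^(1/4).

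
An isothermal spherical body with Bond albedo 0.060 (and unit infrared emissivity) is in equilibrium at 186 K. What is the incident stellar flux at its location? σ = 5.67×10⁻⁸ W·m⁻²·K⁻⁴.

S ≈ 289 W/m²

(1−a)S·πr² = σ·4πr²·T⁴ ⇒ S = 4σT⁴/(1−a).
S = 4·5.67×10⁻⁸·1.197×10⁹/0.940.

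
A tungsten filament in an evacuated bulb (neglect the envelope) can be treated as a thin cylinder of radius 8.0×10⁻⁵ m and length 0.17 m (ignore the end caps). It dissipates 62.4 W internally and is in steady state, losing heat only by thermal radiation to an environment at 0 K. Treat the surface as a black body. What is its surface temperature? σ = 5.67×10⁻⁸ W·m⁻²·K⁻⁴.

Steady state: internal power = radiated power, P = εσA T⁴.
Radiating area A = 2πrL = 8.545×10⁻⁵ m².
T⁴ = P/(εσA) = 62.4/(1.0·5.67×10⁻⁸·8.545×10⁻⁵) = 1.288×10¹³ K⁴.
T = (1.288×10¹³)^(1/4).

T ≈ 1890 K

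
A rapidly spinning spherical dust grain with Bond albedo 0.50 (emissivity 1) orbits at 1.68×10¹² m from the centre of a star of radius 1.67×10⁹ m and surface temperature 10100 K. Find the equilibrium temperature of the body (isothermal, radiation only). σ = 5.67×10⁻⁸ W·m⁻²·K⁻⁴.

T ≈ 189 K

The star's surface emits σT_*⁴; at distance d the flux is S = σT_*⁴(R_*/d)².
S = 5.67×10⁻⁸·(10100)⁴·(1.67×10⁹/1.68×10¹²)² = 583.0 W/m².
For an isothermal sphere T⁴ = (1−a)S/(4σ) = 1.285×10⁹ K⁴.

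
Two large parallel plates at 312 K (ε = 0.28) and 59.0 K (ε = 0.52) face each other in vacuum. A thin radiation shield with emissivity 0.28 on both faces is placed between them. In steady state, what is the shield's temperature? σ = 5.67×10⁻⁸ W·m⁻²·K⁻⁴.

T_s ≈ 252 K

In steady state the net flux on the hot side equals that on the cold side.
σ(T₁⁴−T_s⁴)/D₁ = σ(T_s⁴−T₂⁴)/D₂, with D₁ = 1/ε₁+1/ε_s−1 = 6.143, D₂ = 1/ε_s+1/ε₂−1 = 4.495.
Solve for T_s⁴: T_s⁴ = (D₂·T₁⁴ + D₁·T₂⁴)/(D₁+D₂) = 4.011×10⁹ K⁴.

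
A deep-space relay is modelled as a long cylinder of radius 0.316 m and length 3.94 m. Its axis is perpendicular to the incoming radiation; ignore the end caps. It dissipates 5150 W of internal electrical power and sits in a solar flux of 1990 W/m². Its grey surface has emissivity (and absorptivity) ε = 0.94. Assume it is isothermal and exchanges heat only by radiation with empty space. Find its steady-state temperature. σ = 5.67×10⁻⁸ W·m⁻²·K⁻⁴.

At steady state, absorbed solar power + internal power = radiated power.
Absorbed: α·S·A_cross = 0.94·1990·2.490 = 4658 W (cross-section 2rL).
Total input = 4658 + 5150 = 9808 W.
Radiated: εσ·A_surf·T⁴ with A_surf = 2πrL = 7.823 m².
T⁴ = 9808/(0.94·5.67×10⁻⁸·7.823) = 2.352×10¹⁰ K⁴.

T ≈ 392 K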